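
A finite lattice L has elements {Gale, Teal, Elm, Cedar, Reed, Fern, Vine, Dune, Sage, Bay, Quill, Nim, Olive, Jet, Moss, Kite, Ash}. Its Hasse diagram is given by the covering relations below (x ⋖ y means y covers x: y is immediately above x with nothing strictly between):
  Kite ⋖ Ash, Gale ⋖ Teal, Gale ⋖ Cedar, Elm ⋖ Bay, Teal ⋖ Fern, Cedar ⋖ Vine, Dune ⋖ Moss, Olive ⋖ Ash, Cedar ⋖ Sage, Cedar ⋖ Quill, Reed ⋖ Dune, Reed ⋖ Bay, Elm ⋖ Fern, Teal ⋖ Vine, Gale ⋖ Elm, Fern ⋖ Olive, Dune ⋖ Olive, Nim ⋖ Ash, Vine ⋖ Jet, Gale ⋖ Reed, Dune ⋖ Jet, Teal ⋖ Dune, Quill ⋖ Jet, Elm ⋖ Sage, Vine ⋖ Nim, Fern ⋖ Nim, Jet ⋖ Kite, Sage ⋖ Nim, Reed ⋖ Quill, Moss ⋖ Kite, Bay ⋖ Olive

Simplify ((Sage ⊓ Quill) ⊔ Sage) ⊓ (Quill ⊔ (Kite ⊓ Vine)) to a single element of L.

Sage ∧ Quill = Cedar
Cedar ∨ Sage = Sage
Kite ∧ Vine = Vine
Quill ∨ Vine = Jet
Sage ∧ Jet = Cedar

Cedar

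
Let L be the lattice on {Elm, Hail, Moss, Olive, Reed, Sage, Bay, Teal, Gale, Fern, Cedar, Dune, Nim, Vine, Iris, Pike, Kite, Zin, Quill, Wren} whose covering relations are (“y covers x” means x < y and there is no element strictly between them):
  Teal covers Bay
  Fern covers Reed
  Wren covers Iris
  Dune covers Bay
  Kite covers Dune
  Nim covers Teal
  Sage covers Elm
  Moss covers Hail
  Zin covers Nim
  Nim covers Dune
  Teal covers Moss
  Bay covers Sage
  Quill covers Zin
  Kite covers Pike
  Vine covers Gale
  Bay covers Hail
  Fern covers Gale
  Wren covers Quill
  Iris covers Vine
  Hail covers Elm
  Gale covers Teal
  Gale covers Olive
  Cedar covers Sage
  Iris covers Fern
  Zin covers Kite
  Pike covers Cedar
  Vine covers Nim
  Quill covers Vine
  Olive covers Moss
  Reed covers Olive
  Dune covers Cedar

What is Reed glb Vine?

Common lower bounds of {Reed, Vine}: Elm, Hail, Moss, Olive.
The greatest among these is Olive.

Olive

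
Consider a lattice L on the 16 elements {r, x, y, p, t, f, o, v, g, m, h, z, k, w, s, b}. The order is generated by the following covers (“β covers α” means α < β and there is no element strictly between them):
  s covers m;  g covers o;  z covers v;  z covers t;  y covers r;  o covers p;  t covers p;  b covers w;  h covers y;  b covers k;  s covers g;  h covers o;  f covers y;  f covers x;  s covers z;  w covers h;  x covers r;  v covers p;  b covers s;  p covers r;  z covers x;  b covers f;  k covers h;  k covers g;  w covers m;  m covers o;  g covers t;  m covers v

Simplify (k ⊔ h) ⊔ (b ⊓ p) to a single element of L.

k ∨ h = k
b ∧ p = p
k ∨ p = k

k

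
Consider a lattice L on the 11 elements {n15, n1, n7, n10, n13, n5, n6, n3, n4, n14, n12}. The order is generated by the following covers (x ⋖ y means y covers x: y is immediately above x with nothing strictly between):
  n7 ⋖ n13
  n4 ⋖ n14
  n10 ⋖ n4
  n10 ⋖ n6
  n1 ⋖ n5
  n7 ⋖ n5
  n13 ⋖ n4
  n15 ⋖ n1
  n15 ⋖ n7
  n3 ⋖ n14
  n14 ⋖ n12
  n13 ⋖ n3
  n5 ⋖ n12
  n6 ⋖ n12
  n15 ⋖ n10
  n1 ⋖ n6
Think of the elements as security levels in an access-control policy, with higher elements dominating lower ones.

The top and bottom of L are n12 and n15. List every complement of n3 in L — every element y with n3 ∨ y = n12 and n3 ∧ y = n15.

Need y with n3 ∨ y = n12 and n3 ∧ y = n15.
Checking each element gives: n1, n6.

n1, n6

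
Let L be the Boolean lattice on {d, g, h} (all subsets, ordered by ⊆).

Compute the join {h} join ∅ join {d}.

Under ⊆, join is union: {h} ∪ ∅ ∪ {d} = {d,h}.

{d,h}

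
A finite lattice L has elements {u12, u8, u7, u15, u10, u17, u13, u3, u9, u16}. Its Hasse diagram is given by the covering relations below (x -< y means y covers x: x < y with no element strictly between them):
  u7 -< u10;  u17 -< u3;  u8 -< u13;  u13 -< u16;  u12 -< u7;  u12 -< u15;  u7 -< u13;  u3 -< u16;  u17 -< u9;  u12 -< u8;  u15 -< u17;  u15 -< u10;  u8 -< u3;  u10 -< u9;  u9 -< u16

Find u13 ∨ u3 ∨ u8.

Common upper bounds of {u13, u3, u8}: u16.
The least among these is u16.

u16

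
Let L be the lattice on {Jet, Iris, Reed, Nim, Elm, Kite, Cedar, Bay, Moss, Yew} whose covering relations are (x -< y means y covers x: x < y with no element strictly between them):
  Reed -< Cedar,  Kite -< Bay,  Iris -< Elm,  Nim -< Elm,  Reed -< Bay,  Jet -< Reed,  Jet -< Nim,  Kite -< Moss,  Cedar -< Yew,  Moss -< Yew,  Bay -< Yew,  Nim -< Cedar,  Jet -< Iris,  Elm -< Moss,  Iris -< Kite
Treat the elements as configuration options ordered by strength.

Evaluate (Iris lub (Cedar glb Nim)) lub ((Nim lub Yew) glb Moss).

Cedar ∧ Nim = Nim
Iris ∨ Nim = Elm
Nim ∨ Yew = Yew
Yew ∧ Moss = Moss
Elm ∨ Moss = Moss

Moss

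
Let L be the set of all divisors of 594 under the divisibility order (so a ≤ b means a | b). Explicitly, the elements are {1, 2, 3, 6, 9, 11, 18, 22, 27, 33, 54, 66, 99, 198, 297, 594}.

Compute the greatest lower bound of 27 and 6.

3

In the divisibility order, the meet is the greatest common divisor: gcd(27, 6) = 3.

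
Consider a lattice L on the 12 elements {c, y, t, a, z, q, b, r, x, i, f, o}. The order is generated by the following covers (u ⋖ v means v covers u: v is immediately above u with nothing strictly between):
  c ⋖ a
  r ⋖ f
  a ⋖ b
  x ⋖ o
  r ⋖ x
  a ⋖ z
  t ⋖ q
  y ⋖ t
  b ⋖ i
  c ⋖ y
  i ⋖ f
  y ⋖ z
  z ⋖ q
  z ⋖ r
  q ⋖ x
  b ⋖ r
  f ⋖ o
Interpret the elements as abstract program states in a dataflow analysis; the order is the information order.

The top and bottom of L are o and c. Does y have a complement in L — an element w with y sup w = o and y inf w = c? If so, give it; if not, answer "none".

none

For every candidate w, either y ∨ w ≠ o or y ∧ w ≠ c; no complement exists.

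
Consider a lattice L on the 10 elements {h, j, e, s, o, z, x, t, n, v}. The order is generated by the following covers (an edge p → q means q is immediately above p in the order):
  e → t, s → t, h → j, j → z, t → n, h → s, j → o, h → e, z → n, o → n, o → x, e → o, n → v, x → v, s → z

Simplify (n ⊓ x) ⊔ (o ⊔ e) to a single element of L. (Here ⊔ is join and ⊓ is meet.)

n ∧ x = o
o ∨ e = o
o ∨ o = o

o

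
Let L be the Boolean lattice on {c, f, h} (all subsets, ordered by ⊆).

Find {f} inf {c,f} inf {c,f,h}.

Under ⊆, meet is intersection: {f} ∩ {c,f} ∩ {c,f,h} = {f}.

{f}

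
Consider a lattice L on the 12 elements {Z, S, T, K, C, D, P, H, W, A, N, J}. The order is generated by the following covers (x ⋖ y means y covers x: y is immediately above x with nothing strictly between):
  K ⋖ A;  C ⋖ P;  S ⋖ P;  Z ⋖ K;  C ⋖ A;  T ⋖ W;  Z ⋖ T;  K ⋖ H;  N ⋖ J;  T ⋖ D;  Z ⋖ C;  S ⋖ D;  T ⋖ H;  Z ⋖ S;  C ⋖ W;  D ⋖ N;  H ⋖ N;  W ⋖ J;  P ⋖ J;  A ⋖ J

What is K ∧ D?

Common lower bounds of {K, D}: Z.
The greatest among these is Z.

Z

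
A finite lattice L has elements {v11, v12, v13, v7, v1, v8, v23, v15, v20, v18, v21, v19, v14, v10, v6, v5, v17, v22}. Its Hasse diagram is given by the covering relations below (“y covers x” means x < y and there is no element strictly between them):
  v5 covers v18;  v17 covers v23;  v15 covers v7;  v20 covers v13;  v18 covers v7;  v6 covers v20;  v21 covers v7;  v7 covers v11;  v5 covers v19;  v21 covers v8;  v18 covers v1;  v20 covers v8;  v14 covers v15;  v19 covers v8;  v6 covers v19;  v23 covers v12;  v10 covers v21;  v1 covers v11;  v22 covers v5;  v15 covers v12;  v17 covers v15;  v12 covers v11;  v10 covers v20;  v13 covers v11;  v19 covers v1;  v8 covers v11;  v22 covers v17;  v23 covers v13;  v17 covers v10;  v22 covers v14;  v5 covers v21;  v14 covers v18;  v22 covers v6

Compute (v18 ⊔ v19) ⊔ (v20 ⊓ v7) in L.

v5

v18 ∨ v19 = v5
v20 ∧ v7 = v11
v5 ∨ v11 = v5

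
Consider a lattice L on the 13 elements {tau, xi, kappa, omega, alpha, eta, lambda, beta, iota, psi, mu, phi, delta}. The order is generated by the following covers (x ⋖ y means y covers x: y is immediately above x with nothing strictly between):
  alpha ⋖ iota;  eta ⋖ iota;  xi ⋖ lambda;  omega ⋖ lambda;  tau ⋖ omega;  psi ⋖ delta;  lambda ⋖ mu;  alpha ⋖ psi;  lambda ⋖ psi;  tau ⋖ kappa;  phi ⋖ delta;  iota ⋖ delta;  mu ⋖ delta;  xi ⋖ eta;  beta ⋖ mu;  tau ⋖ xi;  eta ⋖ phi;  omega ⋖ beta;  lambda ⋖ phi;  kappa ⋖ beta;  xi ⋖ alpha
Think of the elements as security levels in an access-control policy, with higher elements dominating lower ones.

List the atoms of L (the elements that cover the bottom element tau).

kappa, omega, xi

The atoms are exactly the elements that cover tau: kappa, omega, xi.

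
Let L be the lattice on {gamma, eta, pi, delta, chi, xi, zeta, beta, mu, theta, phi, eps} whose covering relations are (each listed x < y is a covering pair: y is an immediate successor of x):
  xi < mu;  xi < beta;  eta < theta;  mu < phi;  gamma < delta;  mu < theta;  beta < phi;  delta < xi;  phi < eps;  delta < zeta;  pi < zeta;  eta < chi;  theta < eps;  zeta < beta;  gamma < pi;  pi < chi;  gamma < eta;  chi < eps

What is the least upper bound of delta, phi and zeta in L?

phi

Common upper bounds of {delta, phi, zeta}: eps, phi.
The least among these is phi.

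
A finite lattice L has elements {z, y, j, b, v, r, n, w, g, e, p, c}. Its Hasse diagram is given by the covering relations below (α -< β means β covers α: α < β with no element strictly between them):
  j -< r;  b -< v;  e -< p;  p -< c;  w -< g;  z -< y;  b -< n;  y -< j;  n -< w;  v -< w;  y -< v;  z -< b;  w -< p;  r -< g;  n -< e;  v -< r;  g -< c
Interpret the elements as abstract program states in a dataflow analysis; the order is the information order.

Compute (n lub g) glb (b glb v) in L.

b

n ∨ g = g
b ∧ v = b
g ∧ b = b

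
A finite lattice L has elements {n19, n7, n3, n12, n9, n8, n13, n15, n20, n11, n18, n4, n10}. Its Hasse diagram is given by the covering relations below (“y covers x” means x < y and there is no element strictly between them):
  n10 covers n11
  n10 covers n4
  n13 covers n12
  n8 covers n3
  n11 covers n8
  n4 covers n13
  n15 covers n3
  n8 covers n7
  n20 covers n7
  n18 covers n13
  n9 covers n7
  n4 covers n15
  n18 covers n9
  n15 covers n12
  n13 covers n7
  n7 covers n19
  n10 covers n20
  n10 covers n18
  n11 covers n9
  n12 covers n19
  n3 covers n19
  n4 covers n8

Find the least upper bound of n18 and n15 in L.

Common upper bounds of {n18, n15}: n10.
The least among these is n10.

n10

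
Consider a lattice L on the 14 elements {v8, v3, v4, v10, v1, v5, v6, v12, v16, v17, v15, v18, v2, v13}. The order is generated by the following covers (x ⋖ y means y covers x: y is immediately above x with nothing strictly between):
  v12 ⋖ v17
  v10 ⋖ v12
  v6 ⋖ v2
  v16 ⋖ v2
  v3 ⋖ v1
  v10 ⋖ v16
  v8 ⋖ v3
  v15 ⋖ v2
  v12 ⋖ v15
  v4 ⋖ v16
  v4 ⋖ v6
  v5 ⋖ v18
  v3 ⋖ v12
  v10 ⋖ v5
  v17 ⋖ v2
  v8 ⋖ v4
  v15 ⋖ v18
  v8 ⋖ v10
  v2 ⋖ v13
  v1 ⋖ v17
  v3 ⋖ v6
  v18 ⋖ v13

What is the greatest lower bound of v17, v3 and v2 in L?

Common lower bounds of {v17, v3, v2}: v3, v8.
The greatest among these is v3.

v3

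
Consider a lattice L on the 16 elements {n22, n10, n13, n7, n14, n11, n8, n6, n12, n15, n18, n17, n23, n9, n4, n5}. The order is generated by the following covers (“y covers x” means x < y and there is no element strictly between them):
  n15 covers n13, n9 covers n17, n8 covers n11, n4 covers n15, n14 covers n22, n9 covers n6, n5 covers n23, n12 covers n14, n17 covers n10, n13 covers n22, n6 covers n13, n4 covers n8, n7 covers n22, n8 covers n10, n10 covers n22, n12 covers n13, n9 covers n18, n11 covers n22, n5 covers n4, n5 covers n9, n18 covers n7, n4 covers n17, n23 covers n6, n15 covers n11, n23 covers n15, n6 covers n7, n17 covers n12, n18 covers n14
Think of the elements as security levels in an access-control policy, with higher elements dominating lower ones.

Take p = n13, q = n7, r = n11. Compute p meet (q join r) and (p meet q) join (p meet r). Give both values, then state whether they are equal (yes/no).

n13; n22; no

q join r = n23, so p meet (q join r) = n13 meet n23 = n13.
p meet q = n22 and p meet r = n22, so (p meet q) join (p meet r) = n22 join n22 = n22.
Equal: no.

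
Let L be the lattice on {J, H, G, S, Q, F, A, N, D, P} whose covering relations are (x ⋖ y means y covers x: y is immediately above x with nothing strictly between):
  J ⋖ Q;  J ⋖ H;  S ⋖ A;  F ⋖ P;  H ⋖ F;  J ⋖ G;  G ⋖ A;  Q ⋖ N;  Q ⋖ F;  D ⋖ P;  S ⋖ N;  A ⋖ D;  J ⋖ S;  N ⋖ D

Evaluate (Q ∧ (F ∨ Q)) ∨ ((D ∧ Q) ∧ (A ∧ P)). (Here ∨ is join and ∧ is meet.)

F ∨ Q = F
Q ∧ F = Q
D ∧ Q = Q
A ∧ P = A
Q ∧ A = J
Q ∨ J = Q

Q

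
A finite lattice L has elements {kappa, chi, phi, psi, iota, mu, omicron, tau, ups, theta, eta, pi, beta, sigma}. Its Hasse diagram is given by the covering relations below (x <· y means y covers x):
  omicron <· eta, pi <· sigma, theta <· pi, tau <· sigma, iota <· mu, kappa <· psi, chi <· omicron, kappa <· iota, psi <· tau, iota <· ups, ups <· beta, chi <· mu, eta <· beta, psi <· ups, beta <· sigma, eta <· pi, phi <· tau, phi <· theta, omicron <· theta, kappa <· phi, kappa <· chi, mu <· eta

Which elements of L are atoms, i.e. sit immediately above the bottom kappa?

chi, iota, phi, psi

The atoms are exactly the elements that cover kappa: chi, iota, phi, psi.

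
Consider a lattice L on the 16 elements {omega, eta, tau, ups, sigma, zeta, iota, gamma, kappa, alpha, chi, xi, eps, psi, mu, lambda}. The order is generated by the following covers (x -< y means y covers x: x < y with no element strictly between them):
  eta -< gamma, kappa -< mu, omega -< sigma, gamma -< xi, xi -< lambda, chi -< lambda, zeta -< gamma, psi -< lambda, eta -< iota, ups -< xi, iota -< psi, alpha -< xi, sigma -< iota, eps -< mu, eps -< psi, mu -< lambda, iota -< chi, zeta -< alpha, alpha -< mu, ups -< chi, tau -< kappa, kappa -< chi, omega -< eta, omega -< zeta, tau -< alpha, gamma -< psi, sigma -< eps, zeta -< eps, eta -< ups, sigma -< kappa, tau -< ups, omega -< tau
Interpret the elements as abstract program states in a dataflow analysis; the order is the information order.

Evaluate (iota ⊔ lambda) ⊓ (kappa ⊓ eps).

iota ∨ lambda = lambda
kappa ∧ eps = sigma
lambda ∧ sigma = sigma

sigma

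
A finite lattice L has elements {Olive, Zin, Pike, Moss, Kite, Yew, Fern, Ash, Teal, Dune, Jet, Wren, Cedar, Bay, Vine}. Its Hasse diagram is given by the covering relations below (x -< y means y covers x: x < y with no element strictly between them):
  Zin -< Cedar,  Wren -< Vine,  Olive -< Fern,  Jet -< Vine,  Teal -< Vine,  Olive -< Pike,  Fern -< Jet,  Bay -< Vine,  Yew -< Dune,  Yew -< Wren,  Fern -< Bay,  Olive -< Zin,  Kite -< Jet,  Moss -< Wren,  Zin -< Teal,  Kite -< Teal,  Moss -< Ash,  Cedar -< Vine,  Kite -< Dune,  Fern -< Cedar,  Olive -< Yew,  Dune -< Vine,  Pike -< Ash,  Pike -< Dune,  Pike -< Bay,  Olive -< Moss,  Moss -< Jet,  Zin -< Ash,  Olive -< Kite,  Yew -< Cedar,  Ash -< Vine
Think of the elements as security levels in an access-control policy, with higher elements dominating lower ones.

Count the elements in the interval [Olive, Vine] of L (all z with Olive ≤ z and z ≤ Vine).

15

The interval [Olive, Vine] = {Ash, Bay, Cedar, Dune, Fern, Jet, Kite, Moss, Olive, Pike, Teal, Vine, Wren, Yew, Zin}, which has 15 elements.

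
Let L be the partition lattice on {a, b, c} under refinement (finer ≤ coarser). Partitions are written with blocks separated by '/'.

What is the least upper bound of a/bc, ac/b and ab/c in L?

Common upper bounds of {a/bc, ac/b, ab/c}: abc.
The least among these is abc.

abc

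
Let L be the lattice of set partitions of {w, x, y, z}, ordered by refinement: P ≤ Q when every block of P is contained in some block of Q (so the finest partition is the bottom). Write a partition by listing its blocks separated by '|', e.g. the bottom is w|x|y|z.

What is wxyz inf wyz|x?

Common lower bounds of {wxyz, wyz|x}: wyz|x, wy|x|z, wz|x|y, w|x|yz, w|x|y|z.
The greatest among these is wyz|x.

wyz|x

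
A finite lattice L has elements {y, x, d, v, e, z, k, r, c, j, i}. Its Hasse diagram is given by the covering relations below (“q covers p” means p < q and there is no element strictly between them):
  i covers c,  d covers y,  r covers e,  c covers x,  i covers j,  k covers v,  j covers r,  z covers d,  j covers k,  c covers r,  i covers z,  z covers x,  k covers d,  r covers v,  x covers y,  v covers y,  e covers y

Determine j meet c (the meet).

r

Common lower bounds of {j, c}: e, r, v, y.
The greatest among these is r.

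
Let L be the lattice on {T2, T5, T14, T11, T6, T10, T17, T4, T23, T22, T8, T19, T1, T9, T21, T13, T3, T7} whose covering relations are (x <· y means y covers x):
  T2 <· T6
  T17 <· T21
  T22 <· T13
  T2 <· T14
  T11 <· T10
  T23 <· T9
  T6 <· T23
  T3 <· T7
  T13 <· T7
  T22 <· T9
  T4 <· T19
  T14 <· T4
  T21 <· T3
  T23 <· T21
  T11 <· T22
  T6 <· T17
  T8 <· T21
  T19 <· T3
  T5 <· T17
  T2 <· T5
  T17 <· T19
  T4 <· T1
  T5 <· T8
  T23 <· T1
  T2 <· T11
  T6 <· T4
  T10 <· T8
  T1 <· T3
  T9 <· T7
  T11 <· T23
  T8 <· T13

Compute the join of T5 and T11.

Common upper bounds of {T5, T11}: T13, T21, T3, T7, T8.
The least among these is T8.

T8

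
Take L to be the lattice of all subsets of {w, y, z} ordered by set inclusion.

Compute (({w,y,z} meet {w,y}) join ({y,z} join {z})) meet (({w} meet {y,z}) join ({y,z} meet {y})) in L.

{y}

{w,y,z} ∧ {w,y} = {w,y}
{y,z} ∨ {z} = {y,z}
{w,y} ∨ {y,z} = {w,y,z}
{w} ∧ {y,z} = ∅
{y,z} ∧ {y} = {y}
∅ ∨ {y} = {y}
{w,y,z} ∧ {y} = {y}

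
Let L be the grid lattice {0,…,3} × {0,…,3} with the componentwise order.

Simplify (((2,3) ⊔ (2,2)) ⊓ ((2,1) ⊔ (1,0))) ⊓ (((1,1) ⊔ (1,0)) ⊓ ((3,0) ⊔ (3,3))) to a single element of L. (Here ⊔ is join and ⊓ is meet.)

(2,3) ∨ (2,2) = (2,3)
(2,1) ∨ (1,0) = (2,1)
(2,3) ∧ (2,1) = (2,1)
(1,1) ∨ (1,0) = (1,1)
(3,0) ∨ (3,3) = (3,3)
(1,1) ∧ (3,3) = (1,1)
(2,1) ∧ (1,1) = (1,1)

(1,1)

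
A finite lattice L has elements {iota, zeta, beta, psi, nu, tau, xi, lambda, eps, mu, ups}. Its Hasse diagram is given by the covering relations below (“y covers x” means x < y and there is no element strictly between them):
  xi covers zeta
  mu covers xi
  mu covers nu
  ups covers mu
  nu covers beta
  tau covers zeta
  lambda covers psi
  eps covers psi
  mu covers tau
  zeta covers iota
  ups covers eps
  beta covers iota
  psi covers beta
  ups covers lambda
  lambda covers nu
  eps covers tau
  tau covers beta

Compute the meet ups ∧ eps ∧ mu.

Common lower bounds of {ups, eps, mu}: beta, iota, tau, zeta.
The greatest among these is tau.

tau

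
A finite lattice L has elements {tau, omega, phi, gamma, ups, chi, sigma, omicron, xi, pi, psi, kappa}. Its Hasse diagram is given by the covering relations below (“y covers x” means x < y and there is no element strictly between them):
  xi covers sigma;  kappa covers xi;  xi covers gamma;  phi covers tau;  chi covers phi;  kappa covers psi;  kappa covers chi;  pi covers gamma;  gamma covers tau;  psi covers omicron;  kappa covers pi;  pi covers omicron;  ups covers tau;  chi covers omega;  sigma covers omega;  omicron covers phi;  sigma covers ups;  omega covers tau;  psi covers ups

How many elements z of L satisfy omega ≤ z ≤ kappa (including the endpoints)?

5

The interval [omega, kappa] = {chi, kappa, omega, sigma, xi}, which has 5 elements.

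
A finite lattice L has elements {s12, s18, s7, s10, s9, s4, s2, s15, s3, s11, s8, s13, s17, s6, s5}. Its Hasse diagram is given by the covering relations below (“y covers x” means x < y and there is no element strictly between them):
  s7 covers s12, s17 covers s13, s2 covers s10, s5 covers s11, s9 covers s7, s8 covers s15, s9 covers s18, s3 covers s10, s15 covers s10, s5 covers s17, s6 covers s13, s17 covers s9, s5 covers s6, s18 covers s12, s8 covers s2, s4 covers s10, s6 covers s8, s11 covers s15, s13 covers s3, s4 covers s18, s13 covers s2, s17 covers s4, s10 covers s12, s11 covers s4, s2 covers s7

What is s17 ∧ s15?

Common lower bounds of {s17, s15}: s10, s12.
The greatest among these is s10.

s10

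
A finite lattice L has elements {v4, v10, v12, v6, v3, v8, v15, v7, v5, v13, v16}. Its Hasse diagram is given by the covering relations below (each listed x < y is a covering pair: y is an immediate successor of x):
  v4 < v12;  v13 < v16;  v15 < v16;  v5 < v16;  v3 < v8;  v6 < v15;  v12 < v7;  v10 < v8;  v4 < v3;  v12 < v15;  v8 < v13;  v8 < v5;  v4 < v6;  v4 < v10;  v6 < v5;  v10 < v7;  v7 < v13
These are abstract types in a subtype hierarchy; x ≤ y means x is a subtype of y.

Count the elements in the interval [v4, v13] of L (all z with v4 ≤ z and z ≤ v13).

7

The interval [v4, v13] = {v10, v12, v13, v3, v4, v7, v8}, which has 7 elements.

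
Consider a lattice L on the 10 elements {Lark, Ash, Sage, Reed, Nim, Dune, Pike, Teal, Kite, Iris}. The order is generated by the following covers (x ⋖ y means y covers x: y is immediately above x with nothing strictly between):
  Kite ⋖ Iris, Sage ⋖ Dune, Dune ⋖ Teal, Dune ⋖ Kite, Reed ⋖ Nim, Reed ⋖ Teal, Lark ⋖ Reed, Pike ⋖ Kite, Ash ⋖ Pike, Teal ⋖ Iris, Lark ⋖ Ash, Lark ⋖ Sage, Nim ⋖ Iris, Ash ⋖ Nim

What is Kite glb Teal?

Common lower bounds of {Kite, Teal}: Dune, Lark, Sage.
The greatest among these is Dune.

Dune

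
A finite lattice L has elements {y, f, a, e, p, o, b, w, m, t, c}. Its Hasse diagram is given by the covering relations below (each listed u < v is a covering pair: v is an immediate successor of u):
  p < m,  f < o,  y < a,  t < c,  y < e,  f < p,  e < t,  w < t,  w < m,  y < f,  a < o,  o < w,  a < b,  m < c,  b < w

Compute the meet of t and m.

Common lower bounds of {t, m}: a, b, f, o, w, y.
The greatest among these is w.

w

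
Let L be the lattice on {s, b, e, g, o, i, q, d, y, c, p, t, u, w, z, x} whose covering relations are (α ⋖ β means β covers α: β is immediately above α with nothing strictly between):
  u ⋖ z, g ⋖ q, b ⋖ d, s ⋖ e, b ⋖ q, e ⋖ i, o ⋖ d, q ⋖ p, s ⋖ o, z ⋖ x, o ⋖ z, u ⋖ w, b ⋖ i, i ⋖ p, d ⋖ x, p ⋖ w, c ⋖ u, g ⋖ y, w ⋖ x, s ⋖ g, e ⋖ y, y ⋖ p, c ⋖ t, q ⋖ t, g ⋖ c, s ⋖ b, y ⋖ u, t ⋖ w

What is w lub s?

w

Common upper bounds of {w, s}: w, x.
The least among these is w.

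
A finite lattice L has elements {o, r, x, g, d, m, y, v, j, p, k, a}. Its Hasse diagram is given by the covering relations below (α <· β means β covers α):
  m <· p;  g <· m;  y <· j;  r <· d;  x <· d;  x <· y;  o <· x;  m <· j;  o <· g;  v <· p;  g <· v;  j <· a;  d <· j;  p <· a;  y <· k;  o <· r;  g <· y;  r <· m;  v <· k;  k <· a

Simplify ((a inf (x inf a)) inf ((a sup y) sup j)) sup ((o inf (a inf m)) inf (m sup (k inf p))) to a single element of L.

x

x ∧ a = x
a ∧ x = x
a ∨ y = a
a ∨ j = a
x ∧ a = x
a ∧ m = m
o ∧ m = o
k ∧ p = v
m ∨ v = p
o ∧ p = o
x ∨ o = x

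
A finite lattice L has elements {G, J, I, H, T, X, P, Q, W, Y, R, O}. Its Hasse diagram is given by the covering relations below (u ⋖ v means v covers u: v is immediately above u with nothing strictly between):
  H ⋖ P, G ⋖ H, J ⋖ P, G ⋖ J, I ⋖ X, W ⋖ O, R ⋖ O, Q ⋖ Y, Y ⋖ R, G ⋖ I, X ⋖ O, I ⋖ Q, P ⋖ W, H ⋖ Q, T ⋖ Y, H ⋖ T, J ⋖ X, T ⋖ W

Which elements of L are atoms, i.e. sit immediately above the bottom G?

The atoms are exactly the elements that cover G: H, I, J.

H, I, J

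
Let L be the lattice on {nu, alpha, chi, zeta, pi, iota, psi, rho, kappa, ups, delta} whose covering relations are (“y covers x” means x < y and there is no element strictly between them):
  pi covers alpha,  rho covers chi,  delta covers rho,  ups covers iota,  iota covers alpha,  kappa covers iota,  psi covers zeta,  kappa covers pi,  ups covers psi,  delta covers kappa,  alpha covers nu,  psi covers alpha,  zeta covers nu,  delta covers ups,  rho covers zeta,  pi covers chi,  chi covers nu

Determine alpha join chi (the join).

Common upper bounds of {alpha, chi}: delta, kappa, pi.
The least among these is pi.

pi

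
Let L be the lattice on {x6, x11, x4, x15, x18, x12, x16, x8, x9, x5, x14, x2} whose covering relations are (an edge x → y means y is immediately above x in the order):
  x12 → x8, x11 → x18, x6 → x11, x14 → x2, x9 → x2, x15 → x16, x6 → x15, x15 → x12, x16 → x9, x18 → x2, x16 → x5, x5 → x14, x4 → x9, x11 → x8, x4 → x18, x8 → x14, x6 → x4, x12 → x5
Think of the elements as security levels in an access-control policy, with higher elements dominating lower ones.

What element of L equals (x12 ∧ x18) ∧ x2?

x6

x12 ∧ x18 = x6
x6 ∧ x2 = x6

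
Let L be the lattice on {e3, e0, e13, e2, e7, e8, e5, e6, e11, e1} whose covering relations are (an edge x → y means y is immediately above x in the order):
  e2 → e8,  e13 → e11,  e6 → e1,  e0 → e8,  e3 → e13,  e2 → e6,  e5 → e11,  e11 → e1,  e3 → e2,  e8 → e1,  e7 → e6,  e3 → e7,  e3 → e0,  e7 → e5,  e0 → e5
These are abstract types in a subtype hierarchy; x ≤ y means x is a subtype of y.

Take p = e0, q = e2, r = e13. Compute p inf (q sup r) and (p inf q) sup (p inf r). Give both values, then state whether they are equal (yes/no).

e0; e3; no

q sup r = e1, so p inf (q sup r) = e0 inf e1 = e0.
p inf q = e3 and p inf r = e3, so (p inf q) sup (p inf r) = e3 sup e3 = e3.
Equal: no.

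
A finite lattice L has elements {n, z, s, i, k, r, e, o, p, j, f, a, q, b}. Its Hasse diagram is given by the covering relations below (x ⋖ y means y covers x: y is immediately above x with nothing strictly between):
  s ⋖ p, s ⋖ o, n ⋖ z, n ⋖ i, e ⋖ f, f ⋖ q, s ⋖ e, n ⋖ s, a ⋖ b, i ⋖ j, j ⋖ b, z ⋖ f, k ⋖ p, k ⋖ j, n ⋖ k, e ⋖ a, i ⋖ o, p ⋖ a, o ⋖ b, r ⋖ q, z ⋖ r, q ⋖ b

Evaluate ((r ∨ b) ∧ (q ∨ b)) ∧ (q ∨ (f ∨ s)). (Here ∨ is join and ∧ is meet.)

q

r ∨ b = b
q ∨ b = b
b ∧ b = b
f ∨ s = f
q ∨ f = q
b ∧ q = q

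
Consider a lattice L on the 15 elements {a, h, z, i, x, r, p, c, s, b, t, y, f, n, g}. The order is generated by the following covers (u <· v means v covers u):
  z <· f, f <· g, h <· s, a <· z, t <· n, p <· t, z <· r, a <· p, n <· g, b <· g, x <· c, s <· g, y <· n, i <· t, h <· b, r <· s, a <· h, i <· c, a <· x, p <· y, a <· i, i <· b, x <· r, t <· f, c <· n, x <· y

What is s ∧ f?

z

Common lower bounds of {s, f}: a, z.
The greatest among these is z.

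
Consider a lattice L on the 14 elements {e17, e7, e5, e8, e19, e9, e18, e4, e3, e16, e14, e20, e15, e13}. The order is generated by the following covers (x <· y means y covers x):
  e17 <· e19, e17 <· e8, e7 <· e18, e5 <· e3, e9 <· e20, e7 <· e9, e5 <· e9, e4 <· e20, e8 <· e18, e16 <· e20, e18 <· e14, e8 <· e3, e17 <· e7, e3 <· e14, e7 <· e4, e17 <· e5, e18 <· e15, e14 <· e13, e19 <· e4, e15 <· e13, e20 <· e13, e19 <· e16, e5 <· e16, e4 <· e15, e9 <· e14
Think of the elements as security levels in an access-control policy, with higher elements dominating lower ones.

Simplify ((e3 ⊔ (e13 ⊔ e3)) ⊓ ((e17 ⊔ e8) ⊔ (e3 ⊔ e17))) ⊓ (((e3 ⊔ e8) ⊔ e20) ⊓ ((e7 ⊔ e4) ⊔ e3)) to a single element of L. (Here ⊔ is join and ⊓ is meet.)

e13 ∨ e3 = e13
e3 ∨ e13 = e13
e17 ∨ e8 = e8
e3 ∨ e17 = e3
e8 ∨ e3 = e3
e13 ∧ e3 = e3
e3 ∨ e8 = e3
e3 ∨ e20 = e13
e7 ∨ e4 = e4
e4 ∨ e3 = e13
e13 ∧ e13 = e13
e3 ∧ e13 = e3

e3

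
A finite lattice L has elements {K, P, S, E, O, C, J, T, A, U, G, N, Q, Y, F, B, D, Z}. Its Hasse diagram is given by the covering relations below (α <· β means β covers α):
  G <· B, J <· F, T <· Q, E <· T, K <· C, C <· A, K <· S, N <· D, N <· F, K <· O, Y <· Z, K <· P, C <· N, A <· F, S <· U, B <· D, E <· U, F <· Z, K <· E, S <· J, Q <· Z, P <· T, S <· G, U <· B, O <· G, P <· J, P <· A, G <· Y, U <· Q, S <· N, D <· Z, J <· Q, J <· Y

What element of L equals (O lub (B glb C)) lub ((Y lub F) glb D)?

D

B ∧ C = K
O ∨ K = O
Y ∨ F = Z
Z ∧ D = D
O ∨ D = D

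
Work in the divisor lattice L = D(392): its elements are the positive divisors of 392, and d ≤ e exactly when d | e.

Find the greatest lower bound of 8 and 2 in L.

In the divisibility order, the meet is the greatest common divisor: gcd(8, 2) = 2.

2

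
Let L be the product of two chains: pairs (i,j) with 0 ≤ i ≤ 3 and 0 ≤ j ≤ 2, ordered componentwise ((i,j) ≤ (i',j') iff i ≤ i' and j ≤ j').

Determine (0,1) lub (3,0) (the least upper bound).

In a product of chains, the join is componentwise max, giving (3,1).

(3,1)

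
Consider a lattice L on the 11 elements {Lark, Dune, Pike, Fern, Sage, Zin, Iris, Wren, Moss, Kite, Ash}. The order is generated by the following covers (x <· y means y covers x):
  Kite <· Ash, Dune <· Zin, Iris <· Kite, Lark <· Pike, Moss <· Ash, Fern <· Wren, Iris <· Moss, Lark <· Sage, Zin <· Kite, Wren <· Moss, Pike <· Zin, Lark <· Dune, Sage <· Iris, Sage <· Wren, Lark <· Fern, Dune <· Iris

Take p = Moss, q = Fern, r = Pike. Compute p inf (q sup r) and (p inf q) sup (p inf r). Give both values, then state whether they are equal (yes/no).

Moss; Fern; no

q sup r = Ash, so p inf (q sup r) = Moss inf Ash = Moss.
p inf q = Fern and p inf r = Lark, so (p inf q) sup (p inf r) = Fern sup Lark = Fern.
Equal: no.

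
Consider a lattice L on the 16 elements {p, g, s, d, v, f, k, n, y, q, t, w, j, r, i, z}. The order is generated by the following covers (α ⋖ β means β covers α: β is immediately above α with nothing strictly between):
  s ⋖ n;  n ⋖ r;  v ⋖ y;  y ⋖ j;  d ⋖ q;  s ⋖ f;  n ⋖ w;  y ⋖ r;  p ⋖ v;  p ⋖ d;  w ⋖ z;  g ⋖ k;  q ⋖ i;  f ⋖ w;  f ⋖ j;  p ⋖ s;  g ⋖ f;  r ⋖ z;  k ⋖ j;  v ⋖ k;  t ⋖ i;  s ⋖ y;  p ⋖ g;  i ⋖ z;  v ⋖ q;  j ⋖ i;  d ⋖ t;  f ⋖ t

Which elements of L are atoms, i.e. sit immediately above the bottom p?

The atoms are exactly the elements that cover p: d, g, s, v.

d, g, s, v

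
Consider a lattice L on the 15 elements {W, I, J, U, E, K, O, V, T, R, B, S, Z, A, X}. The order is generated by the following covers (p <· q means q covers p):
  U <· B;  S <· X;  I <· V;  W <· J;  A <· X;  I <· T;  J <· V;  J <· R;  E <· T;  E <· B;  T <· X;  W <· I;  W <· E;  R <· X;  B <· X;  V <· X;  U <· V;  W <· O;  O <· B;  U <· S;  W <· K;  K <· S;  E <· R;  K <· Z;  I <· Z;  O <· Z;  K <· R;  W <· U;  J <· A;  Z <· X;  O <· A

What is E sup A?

X

Common upper bounds of {E, A}: X.
The least among these is X.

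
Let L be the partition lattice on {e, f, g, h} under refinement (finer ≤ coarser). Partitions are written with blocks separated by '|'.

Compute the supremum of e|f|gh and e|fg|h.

e|fgh

The join of e|f|gh and e|fg|h merges any blocks that overlap across the partitions, giving e|fgh.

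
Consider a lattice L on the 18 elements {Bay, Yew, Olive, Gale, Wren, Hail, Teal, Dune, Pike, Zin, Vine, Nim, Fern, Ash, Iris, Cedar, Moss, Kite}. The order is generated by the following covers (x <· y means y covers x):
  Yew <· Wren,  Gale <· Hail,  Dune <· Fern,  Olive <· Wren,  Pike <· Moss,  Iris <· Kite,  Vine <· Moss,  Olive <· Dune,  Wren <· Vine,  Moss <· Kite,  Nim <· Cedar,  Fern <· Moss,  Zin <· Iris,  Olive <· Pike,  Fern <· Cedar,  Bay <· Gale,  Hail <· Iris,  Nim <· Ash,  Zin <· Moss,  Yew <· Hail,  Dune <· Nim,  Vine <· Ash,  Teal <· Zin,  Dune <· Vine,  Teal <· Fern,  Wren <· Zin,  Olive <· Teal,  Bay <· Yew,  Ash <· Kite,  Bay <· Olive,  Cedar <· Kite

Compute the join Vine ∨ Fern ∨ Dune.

Moss

Common upper bounds of {Vine, Fern, Dune}: Kite, Moss.
The least among these is Moss.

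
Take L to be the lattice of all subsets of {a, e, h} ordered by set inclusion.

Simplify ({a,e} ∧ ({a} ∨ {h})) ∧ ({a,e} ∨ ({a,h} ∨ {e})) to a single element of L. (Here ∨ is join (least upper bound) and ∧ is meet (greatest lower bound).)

{a}

{a} ∨ {h} = {a,h}
{a,e} ∧ {a,h} = {a}
{a,h} ∨ {e} = {a,e,h}
{a,e} ∨ {a,e,h} = {a,e,h}
{a} ∧ {a,e,h} = {a}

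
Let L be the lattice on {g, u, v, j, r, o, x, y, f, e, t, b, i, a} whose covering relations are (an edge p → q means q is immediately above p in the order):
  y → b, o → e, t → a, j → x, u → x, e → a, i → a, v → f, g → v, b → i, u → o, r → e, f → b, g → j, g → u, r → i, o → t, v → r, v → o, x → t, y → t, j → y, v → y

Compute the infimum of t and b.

Common lower bounds of {t, b}: g, j, v, y.
The greatest among these is y.

y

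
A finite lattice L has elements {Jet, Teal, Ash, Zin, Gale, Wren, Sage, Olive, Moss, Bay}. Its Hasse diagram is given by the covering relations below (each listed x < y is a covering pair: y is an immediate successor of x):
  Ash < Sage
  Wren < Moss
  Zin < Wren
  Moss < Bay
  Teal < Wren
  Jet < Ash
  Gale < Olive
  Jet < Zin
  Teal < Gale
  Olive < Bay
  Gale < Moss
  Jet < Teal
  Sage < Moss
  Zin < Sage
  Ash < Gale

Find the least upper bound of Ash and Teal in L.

Gale

Common upper bounds of {Ash, Teal}: Bay, Gale, Moss, Olive.
The least among these is Gale.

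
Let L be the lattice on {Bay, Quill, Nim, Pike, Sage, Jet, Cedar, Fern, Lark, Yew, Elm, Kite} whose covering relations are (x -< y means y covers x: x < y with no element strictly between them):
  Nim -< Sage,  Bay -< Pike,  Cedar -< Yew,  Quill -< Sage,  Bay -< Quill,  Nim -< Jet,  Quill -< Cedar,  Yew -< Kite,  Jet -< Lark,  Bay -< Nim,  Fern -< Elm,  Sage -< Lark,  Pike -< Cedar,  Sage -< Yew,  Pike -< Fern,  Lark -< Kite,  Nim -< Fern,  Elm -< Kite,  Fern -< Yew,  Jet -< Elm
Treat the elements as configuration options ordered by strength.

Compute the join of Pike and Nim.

Common upper bounds of {Pike, Nim}: Elm, Fern, Kite, Yew.
The least among these is Fern.

Fern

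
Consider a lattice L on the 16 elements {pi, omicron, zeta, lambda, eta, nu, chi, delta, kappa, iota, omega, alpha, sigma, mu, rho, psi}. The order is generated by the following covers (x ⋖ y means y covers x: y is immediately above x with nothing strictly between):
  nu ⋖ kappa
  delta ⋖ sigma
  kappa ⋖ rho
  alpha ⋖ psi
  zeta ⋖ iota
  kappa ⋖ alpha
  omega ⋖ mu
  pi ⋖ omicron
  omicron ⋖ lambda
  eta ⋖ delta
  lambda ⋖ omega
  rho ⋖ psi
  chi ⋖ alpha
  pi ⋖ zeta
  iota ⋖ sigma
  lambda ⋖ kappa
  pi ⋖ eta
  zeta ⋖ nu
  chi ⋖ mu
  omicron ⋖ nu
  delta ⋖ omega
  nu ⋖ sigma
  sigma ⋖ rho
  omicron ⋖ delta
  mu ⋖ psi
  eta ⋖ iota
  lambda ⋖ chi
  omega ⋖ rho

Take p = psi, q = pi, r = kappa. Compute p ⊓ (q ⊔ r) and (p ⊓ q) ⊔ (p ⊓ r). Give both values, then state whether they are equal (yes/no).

kappa; kappa; yes

q ⊔ r = kappa, so p ⊓ (q ⊔ r) = psi ⊓ kappa = kappa.
p ⊓ q = pi and p ⊓ r = kappa, so (p ⊓ q) ⊔ (p ⊓ r) = pi ⊔ kappa = kappa.
Equal: yes.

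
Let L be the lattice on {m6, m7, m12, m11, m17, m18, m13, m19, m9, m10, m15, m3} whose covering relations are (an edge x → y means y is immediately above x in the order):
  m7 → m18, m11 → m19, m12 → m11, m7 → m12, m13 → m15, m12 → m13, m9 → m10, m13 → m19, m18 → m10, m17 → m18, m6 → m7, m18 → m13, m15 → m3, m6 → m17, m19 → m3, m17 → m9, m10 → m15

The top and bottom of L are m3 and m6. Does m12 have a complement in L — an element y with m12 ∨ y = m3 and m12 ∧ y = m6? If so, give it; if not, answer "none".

none

For every candidate y, either m12 ∨ y ≠ m3 or m12 ∧ y ≠ m6; no complement exists.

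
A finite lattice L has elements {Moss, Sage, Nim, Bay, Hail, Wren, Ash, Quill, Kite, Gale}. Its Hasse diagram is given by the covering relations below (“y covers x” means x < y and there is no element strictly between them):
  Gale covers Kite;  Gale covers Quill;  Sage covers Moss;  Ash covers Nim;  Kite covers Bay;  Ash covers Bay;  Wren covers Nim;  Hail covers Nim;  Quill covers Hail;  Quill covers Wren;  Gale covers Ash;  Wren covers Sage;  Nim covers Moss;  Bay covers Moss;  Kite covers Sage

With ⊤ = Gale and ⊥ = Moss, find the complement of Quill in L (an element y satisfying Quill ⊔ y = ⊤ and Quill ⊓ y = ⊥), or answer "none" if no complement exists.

Bay

Need y with Quill ∨ y = Gale and Quill ∧ y = Moss.
Checking each element gives: Bay.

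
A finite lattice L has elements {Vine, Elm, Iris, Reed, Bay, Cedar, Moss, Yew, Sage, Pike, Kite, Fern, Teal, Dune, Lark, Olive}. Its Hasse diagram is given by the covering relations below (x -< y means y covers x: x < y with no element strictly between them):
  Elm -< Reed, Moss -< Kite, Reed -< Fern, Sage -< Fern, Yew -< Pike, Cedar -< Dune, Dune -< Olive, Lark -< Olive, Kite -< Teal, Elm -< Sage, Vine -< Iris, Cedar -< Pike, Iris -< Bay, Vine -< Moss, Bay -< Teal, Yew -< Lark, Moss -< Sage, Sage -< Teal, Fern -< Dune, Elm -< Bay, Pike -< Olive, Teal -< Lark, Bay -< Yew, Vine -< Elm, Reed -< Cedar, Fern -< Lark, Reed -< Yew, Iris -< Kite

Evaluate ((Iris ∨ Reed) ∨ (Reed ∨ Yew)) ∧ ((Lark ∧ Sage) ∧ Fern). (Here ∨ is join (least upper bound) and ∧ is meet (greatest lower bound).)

Elm

Iris ∨ Reed = Yew
Reed ∨ Yew = Yew
Yew ∨ Yew = Yew
Lark ∧ Sage = Sage
Sage ∧ Fern = Sage
Yew ∧ Sage = Elm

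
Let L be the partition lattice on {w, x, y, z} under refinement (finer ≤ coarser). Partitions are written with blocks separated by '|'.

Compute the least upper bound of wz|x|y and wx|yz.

The join of wz|x|y and wx|yz merges any blocks that overlap across the partitions, giving wxyz.

wxyz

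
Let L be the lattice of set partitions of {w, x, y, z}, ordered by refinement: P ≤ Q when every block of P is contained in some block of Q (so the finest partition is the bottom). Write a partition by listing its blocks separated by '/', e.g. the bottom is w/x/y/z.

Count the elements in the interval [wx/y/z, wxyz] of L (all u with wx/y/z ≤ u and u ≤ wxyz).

5

The interval [wx/y/z, wxyz] = {wx/y/z, wx/yz, wxy/z, wxyz, wxz/y}, which has 5 elements.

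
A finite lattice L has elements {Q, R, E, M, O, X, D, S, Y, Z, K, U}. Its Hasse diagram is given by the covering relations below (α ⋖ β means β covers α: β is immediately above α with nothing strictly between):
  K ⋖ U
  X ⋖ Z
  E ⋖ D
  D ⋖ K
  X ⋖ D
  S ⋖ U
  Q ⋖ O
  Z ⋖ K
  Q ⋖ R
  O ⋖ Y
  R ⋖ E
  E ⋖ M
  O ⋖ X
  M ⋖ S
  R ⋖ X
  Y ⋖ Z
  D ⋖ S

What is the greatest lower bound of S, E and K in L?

E

Common lower bounds of {S, E, K}: E, Q, R.
The greatest among these is E.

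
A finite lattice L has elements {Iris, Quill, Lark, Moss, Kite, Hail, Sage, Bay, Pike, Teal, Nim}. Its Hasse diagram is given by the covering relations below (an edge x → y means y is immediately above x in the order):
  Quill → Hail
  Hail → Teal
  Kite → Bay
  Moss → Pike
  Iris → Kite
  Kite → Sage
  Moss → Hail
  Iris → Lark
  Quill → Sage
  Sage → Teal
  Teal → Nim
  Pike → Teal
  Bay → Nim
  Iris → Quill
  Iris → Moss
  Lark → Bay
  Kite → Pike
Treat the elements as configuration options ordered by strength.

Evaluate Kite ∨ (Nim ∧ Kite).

Kite

Nim ∧ Kite = Kite
Kite ∨ Kite = Kite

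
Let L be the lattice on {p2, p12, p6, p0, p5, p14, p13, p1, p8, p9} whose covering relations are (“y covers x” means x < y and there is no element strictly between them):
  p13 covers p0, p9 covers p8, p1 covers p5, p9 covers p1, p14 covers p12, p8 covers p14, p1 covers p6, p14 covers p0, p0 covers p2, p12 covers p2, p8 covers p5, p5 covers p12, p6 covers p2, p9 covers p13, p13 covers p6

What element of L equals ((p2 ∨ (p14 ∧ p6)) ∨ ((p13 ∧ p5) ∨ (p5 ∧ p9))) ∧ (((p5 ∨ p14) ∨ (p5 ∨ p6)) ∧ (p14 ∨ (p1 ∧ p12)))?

p14 ∧ p6 = p2
p2 ∨ p2 = p2
p13 ∧ p5 = p2
p5 ∧ p9 = p5
p2 ∨ p5 = p5
p2 ∨ p5 = p5
p5 ∨ p14 = p8
p5 ∨ p6 = p1
p8 ∨ p1 = p9
p1 ∧ p12 = p12
p14 ∨ p12 = p14
p9 ∧ p14 = p14
p5 ∧ p14 = p12

p12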